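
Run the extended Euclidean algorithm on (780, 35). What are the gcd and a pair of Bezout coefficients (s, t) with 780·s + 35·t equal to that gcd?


Euclidean algorithm on (780, 35) — divide until remainder is 0:
  780 = 22 · 35 + 10
  35 = 3 · 10 + 5
  10 = 2 · 5 + 0
gcd(780, 35) = 5.
Track Bezout coefficients alongside the remainders: start with r₀ = 780 = a·1 + b·0 (s = 1, t = 0) and r₁ = 35 = a·0 + b·1 (s = 0, t = 1); each new remainder r_{k+1} = r_{k-1} − q_k·r_k inherits s_{k+1} = s_{k-1} − q_k·s_k, t_{k+1} = t_{k-1} − q_k·t_k, so r_k = a·s_k + b·t_k at every step:
  q = 22: r = 10, s = 1 − 22·0 = 1, t = 0 − 22·1 = -22  (check: 780·1 + 35·(-22) = 10)
  q = 3: r = 5, s = 0 − 3·1 = -3, t = 1 − 3·(-22) = 67  (check: 780·(-3) + 35·67 = 5)
The row with r = 5 (the gcd) gives the Bezout coefficients s = -3, t = 67.
Result: 780 · (-3) + 35 · (67) = 5.

gcd(780, 35) = 5; s = -3, t = 67 (check: 780·(-3) + 35·67 = 5).


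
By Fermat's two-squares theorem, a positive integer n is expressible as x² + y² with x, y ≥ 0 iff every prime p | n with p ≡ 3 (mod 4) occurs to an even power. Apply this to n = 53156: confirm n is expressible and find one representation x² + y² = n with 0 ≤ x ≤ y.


Step 1: Factor n = 53156 = 2^2 · 97 · 137.
Step 2: Check the mod-4 condition on each prime factor: 2 = 2 (special); 97 ≡ 1 (mod 4), exponent 1; 137 ≡ 1 (mod 4), exponent 1.
All primes ≡ 3 (mod 4) appear to even exponent (or don't appear), so by the two-squares theorem n IS expressible as a sum of two squares.
Step 3: Build a representation. Group n = k² · m with k = 2 and m = 97 · 137 = 13289 (a product of primes ≡ 1 (mod 4)); a representation of m scales to one of n via (k·x)² + (k·y)² = k²(x² + y²). Each prime p ≡ 1 (mod 4) is itself a sum of two squares; find a² by testing p − a² for a perfect square:
  97: 97 − 1² = 96, 97 − 2² = 93, 97 − 3² = 88, 97 − 4² = 81 = 9² ⇒ 97 = 4² + 9².
  137: 137 − 1² = 136, 137 − 2² = 133, 137 − 3² = 128, 137 − 4² = 121 = 11² ⇒ 137 = 4² + 11².
  Combine using the Brahmagupta–Fibonacci identity (a² + b²)(c² + d²) = (ac − bd)² + (ad + bc)² = (ac + bd)² + (ad − bc)²:
  97 · 137 = 13289: from (4² + 9²)(4² + 11²), take (4·4 − 9·11, 4·11 + 9·4) = (16 − 99, 44 + 36) = (-83, 80); dropping signs (only squares matter) gives (83, 80); check 83² + 80² = 6889 + 6400 = 13289 ✓.
  Scale by k = 2: (2·83, 2·80) = (166, 160).
Step 4: Order so x ≤ y and verify: 160² + 166² = 25600 + 27556 = 53156 = n. ✓

n = 53156 = 160² + 166² (one valid representation with x ≤ y).


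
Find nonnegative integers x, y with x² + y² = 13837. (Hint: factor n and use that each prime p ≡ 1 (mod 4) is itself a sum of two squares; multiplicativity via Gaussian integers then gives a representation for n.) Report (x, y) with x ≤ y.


Step 1: Factor n = 13837 = 101 · 137.
Step 2: Check the mod-4 condition on each prime factor: 101 ≡ 1 (mod 4), exponent 1; 137 ≡ 1 (mod 4), exponent 1.
All primes ≡ 3 (mod 4) appear to even exponent (or don't appear), so by the two-squares theorem n IS expressible as a sum of two squares.
Step 3: Build a representation. Here n = 101 · 137 is a product of primes ≡ 1 (mod 4). Each prime p ≡ 1 (mod 4) is itself a sum of two squares; find a² by testing p − a² for a perfect square:
  101: 101 − 1² = 100 = 10² ⇒ 101 = 1² + 10².
  137: 137 − 1² = 136, 137 − 2² = 133, 137 − 3² = 128, 137 − 4² = 121 = 11² ⇒ 137 = 4² + 11².
  Combine using the Brahmagupta–Fibonacci identity (a² + b²)(c² + d²) = (ac − bd)² + (ad + bc)² = (ac + bd)² + (ad − bc)²:
  101 · 137 = 13837: from (1² + 10²)(4² + 11²), take (1·4 − 10·11, 1·11 + 10·4) = (4 − 110, 11 + 40) = (-106, 51); dropping signs (only squares matter) gives (106, 51); check 106² + 51² = 11236 + 2601 = 13837 ✓.
Step 4: Order so x ≤ y and verify: 51² + 106² = 2601 + 11236 = 13837 = n. ✓

n = 13837 = 51² + 106² (one valid representation with x ≤ y).


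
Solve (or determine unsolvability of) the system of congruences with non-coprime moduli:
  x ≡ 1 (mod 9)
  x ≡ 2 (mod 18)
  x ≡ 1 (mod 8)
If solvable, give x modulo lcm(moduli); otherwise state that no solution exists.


Moduli 9, 18, 8 are not pairwise coprime, so CRT works modulo lcm(m_i) when all pairwise compatibility conditions hold.
Pairwise compatibility: gcd(m_i, m_j) must divide a_i - a_j for every pair.
Merge one congruence at a time:
  Start: x ≡ 1 (mod 9).
  Combine with x ≡ 2 (mod 18): gcd(9, 18) = 9, and 2 - 1 = 1 is NOT divisible by 9.
    ⇒ system is inconsistent (no integer solution).

No solution (the system is inconsistent).


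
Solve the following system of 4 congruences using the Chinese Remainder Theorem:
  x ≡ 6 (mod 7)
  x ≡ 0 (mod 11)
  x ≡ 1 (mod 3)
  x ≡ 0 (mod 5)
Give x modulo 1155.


Product of moduli M = 7 · 11 · 3 · 5 = 1155.
Merge one congruence at a time:
  Start: x ≡ 6 (mod 7).
  Combine with x ≡ 0 (mod 11); new modulus lcm = 77.
    Write x = 6 + 7·t and substitute into x ≡ 0 (mod 11): 7·t ≡ 0 − 6 = -6 (mod 11).
    Reduce coefficients mod 11: 7·t ≡ 5 (mod 11).
    The inverse of 7 mod 11 is 8 (since 7·8 = 56 = 5·11 + 1), so t ≡ 8·5 = 40 ≡ 7 (mod 11).
    Then x = 6 + 7·7 = 55, valid modulo lcm(7, 11) = 77: x ≡ 55 (mod 77).
  Combine with x ≡ 1 (mod 3); new modulus lcm = 231.
    Write x = 55 + 77·t and substitute into x ≡ 1 (mod 3): 77·t ≡ 1 − 55 = -54 (mod 3).
    Reduce coefficients mod 3: 2·t ≡ 0 (mod 3).
    The inverse of 2 mod 3 is 2 (since 2·2 = 4 = 1·3 + 1), so t ≡ 2·0 = 0 ≡ 0 (mod 3).
    Then x = 55 + 77·0 = 55, valid modulo lcm(77, 3) = 231: x ≡ 55 (mod 231).
  Combine with x ≡ 0 (mod 5); new modulus lcm = 1155.
    Write x = 55 + 231·t and substitute into x ≡ 0 (mod 5): 231·t ≡ 0 − 55 = -55 (mod 5).
    Reduce coefficients mod 5: 1·t ≡ 0 (mod 5).
    So t ≡ 0 (mod 5).
    Then x = 55 + 231·0 = 55, valid modulo lcm(231, 5) = 1155: x ≡ 55 (mod 1155).
Verify against each original: 55 mod 7 = 6, 55 mod 11 = 0, 55 mod 3 = 1, 55 mod 5 = 0.

x ≡ 55 (mod 1155).


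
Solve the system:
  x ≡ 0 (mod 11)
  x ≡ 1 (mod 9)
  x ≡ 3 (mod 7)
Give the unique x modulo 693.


Moduli 11, 9, 7 are pairwise coprime; by CRT there is a unique solution modulo M = 11 · 9 · 7 = 693.
Solve pairwise, accumulating the modulus:
  Start with x ≡ 0 (mod 11).
  Combine with x ≡ 1 (mod 9): since gcd(11, 9) = 1, we get a unique residue mod 99.
    Write x = 0 + 11·t and substitute into x ≡ 1 (mod 9): 11·t ≡ 1 − 0 = 1 (mod 9).
    Reduce coefficients mod 9: 2·t ≡ 1 (mod 9).
    The inverse of 2 mod 9 is 5 (since 2·5 = 10 = 1·9 + 1), so t ≡ 5·1 = 5 ≡ 5 (mod 9).
    Then x = 0 + 11·5 = 55, valid modulo lcm(11, 9) = 99: x ≡ 55 (mod 99).
  Combine with x ≡ 3 (mod 7): since gcd(99, 7) = 1, we get a unique residue mod 693.
    Write x = 55 + 99·t and substitute into x ≡ 3 (mod 7): 99·t ≡ 3 − 55 = -52 (mod 7).
    Reduce coefficients mod 7: 1·t ≡ 4 (mod 7).
    So t ≡ 4 (mod 7).
    Then x = 55 + 99·4 = 451, valid modulo lcm(99, 7) = 693: x ≡ 451 (mod 693).
Verify: 451 mod 11 = 0 ✓, 451 mod 9 = 1 ✓, 451 mod 7 = 3 ✓.

x ≡ 451 (mod 693).


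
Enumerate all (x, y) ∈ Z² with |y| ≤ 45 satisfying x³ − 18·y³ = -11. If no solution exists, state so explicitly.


The equation is x³ - 18y³ = -11. For fixed y, x³ = 18·y³ − 11, so a solution requires the RHS to be a perfect cube.
Strategy: iterate y from -45 to 45, compute RHS = 18·y³ − 11, and check whether it is a (positive or negative) perfect cube.
Check small values of y:
  y = 0: RHS = -11 is not a perfect cube.
  y = 1: RHS = 7 is not a perfect cube.
  y = -1: RHS = -29 is not a perfect cube.
  y = 2: RHS = 133 is not a perfect cube.
  y = -2: RHS = -155 is not a perfect cube.
  y = 3: RHS = 475 is not a perfect cube.
  y = -3: RHS = -497 is not a perfect cube.
Continuing the search up to |y| = 45 finds no solutions either.
No (x, y) in the scanned range satisfies the equation.

No integer solutions with |y| ≤ 45.


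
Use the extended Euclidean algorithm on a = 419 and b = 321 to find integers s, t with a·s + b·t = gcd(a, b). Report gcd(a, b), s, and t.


Euclidean algorithm on (419, 321) — divide until remainder is 0:
  419 = 1 · 321 + 98
  321 = 3 · 98 + 27
  98 = 3 · 27 + 17
  27 = 1 · 17 + 10
  17 = 1 · 10 + 7
  10 = 1 · 7 + 3
  7 = 2 · 3 + 1
  3 = 3 · 1 + 0
gcd(419, 321) = 1.
Track Bezout coefficients alongside the remainders: start with r₀ = 419 = a·1 + b·0 (s = 1, t = 0) and r₁ = 321 = a·0 + b·1 (s = 0, t = 1); each new remainder r_{k+1} = r_{k-1} − q_k·r_k inherits s_{k+1} = s_{k-1} − q_k·s_k, t_{k+1} = t_{k-1} − q_k·t_k, so r_k = a·s_k + b·t_k at every step:
  q = 1: r = 98, s = 1 − 1·0 = 1, t = 0 − 1·1 = -1  (check: 419·1 + 321·(-1) = 98)
  q = 3: r = 27, s = 0 − 3·1 = -3, t = 1 − 3·(-1) = 4  (check: 419·(-3) + 321·4 = 27)
  q = 3: r = 17, s = 1 − 3·(-3) = 10, t = -1 − 3·4 = -13  (check: 419·10 + 321·(-13) = 17)
  q = 1: r = 10, s = -3 − 1·10 = -13, t = 4 − 1·(-13) = 17  (check: 419·(-13) + 321·17 = 10)
  q = 1: r = 7, s = 10 − 1·(-13) = 23, t = -13 − 1·17 = -30  (check: 419·23 + 321·(-30) = 7)
  q = 1: r = 3, s = -13 − 1·23 = -36, t = 17 − 1·(-30) = 47  (check: 419·(-36) + 321·47 = 3)
  q = 2: r = 1, s = 23 − 2·(-36) = 95, t = -30 − 2·47 = -124  (check: 419·95 + 321·(-124) = 1)
The row with r = 1 (the gcd) gives the Bezout coefficients s = 95, t = -124.
Result: 419 · (95) + 321 · (-124) = 1.

gcd(419, 321) = 1; s = 95, t = -124 (check: 419·95 + 321·(-124) = 1).


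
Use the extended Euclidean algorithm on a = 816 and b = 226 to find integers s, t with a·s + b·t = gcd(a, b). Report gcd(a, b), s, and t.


Euclidean algorithm on (816, 226) — divide until remainder is 0:
  816 = 3 · 226 + 138
  226 = 1 · 138 + 88
  138 = 1 · 88 + 50
  88 = 1 · 50 + 38
  50 = 1 · 38 + 12
  38 = 3 · 12 + 2
  12 = 6 · 2 + 0
gcd(816, 226) = 2.
Track Bezout coefficients alongside the remainders: start with r₀ = 816 = a·1 + b·0 (s = 1, t = 0) and r₁ = 226 = a·0 + b·1 (s = 0, t = 1); each new remainder r_{k+1} = r_{k-1} − q_k·r_k inherits s_{k+1} = s_{k-1} − q_k·s_k, t_{k+1} = t_{k-1} − q_k·t_k, so r_k = a·s_k + b·t_k at every step:
  q = 3: r = 138, s = 1 − 3·0 = 1, t = 0 − 3·1 = -3  (check: 816·1 + 226·(-3) = 138)
  q = 1: r = 88, s = 0 − 1·1 = -1, t = 1 − 1·(-3) = 4  (check: 816·(-1) + 226·4 = 88)
  q = 1: r = 50, s = 1 − 1·(-1) = 2, t = -3 − 1·4 = -7  (check: 816·2 + 226·(-7) = 50)
  q = 1: r = 38, s = -1 − 1·2 = -3, t = 4 − 1·(-7) = 11  (check: 816·(-3) + 226·11 = 38)
  q = 1: r = 12, s = 2 − 1·(-3) = 5, t = -7 − 1·11 = -18  (check: 816·5 + 226·(-18) = 12)
  q = 3: r = 2, s = -3 − 3·5 = -18, t = 11 − 3·(-18) = 65  (check: 816·(-18) + 226·65 = 2)
The row with r = 2 (the gcd) gives the Bezout coefficients s = -18, t = 65.
Result: 816 · (-18) + 226 · (65) = 2.

gcd(816, 226) = 2; s = -18, t = 65 (check: 816·(-18) + 226·65 = 2).


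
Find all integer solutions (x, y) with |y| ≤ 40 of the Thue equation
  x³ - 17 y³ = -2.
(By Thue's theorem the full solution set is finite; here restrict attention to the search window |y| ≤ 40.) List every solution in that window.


The equation is x³ - 17y³ = -2. For fixed y, x³ = 17·y³ − 2, so a solution requires the RHS to be a perfect cube.
Strategy: iterate y from -40 to 40, compute RHS = 17·y³ − 2, and check whether it is a (positive or negative) perfect cube.
Check small values of y:
  y = 0: RHS = -2 is not a perfect cube.
  y = 1: RHS = 15 is not a perfect cube.
  y = -1: RHS = -19 is not a perfect cube.
  y = 2: RHS = 134 is not a perfect cube.
  y = -2: RHS = -138 is not a perfect cube.
  y = 3: RHS = 457 is not a perfect cube.
  y = -3: RHS = -461 is not a perfect cube.
Continuing the search up to |y| = 40 finds no solutions either.
No (x, y) in the scanned range satisfies the equation.

No integer solutions with |y| ≤ 40.


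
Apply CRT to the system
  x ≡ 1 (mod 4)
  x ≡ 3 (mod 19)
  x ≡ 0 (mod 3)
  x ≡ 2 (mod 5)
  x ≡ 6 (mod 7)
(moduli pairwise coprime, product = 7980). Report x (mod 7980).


Product of moduli M = 4 · 19 · 3 · 5 · 7 = 7980.
Merge one congruence at a time:
  Start: x ≡ 1 (mod 4).
  Combine with x ≡ 3 (mod 19); new modulus lcm = 76.
    Write x = 1 + 4·t and substitute into x ≡ 3 (mod 19): 4·t ≡ 3 − 1 = 2 (mod 19).
    The inverse of 4 mod 19 is 5 (since 4·5 = 20 = 1·19 + 1), so t ≡ 5·2 = 10 ≡ 10 (mod 19).
    Then x = 1 + 4·10 = 41, valid modulo lcm(4, 19) = 76: x ≡ 41 (mod 76).
  Combine with x ≡ 0 (mod 3); new modulus lcm = 228.
    Write x = 41 + 76·t and substitute into x ≡ 0 (mod 3): 76·t ≡ 0 − 41 = -41 (mod 3).
    Reduce coefficients mod 3: 1·t ≡ 1 (mod 3).
    So t ≡ 1 (mod 3).
    Then x = 41 + 76·1 = 117, valid modulo lcm(76, 3) = 228: x ≡ 117 (mod 228).
  Combine with x ≡ 2 (mod 5); new modulus lcm = 1140.
    Write x = 117 + 228·t and substitute into x ≡ 2 (mod 5): 228·t ≡ 2 − 117 = -115 (mod 5).
    Reduce coefficients mod 5: 3·t ≡ 0 (mod 5).
    The inverse of 3 mod 5 is 2 (since 3·2 = 6 = 1·5 + 1), so t ≡ 2·0 = 0 ≡ 0 (mod 5).
    Then x = 117 + 228·0 = 117, valid modulo lcm(228, 5) = 1140: x ≡ 117 (mod 1140).
  Combine with x ≡ 6 (mod 7); new modulus lcm = 7980.
    Write x = 117 + 1140·t and substitute into x ≡ 6 (mod 7): 1140·t ≡ 6 − 117 = -111 (mod 7).
    Reduce coefficients mod 7: 6·t ≡ 1 (mod 7).
    The inverse of 6 mod 7 is 6 (since 6·6 = 36 = 5·7 + 1), so t ≡ 6·1 = 6 ≡ 6 (mod 7).
    Then x = 117 + 1140·6 = 6957, valid modulo lcm(1140, 7) = 7980: x ≡ 6957 (mod 7980).
Verify against each original: 6957 mod 4 = 1, 6957 mod 19 = 3, 6957 mod 3 = 0, 6957 mod 5 = 2, 6957 mod 7 = 6.

x ≡ 6957 (mod 7980).


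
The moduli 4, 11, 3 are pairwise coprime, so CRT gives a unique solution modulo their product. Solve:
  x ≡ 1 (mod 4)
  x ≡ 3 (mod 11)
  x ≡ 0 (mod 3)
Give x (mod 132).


Moduli 4, 11, 3 are pairwise coprime; by CRT there is a unique solution modulo M = 4 · 11 · 3 = 132.
Solve pairwise, accumulating the modulus:
  Start with x ≡ 1 (mod 4).
  Combine with x ≡ 3 (mod 11): since gcd(4, 11) = 1, we get a unique residue mod 44.
    Write x = 1 + 4·t and substitute into x ≡ 3 (mod 11): 4·t ≡ 3 − 1 = 2 (mod 11).
    The inverse of 4 mod 11 is 3 (since 4·3 = 12 = 1·11 + 1), so t ≡ 3·2 = 6 ≡ 6 (mod 11).
    Then x = 1 + 4·6 = 25, valid modulo lcm(4, 11) = 44: x ≡ 25 (mod 44).
  Combine with x ≡ 0 (mod 3): since gcd(44, 3) = 1, we get a unique residue mod 132.
    Write x = 25 + 44·t and substitute into x ≡ 0 (mod 3): 44·t ≡ 0 − 25 = -25 (mod 3).
    Reduce coefficients mod 3: 2·t ≡ 2 (mod 3).
    The inverse of 2 mod 3 is 2 (since 2·2 = 4 = 1·3 + 1), so t ≡ 2·2 = 4 ≡ 1 (mod 3).
    Then x = 25 + 44·1 = 69, valid modulo lcm(44, 3) = 132: x ≡ 69 (mod 132).
Verify: 69 mod 4 = 1 ✓, 69 mod 11 = 3 ✓, 69 mod 3 = 0 ✓.

x ≡ 69 (mod 132).


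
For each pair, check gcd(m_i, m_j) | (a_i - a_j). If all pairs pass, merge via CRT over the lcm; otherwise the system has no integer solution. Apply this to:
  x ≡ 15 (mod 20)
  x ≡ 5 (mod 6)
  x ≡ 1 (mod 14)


Moduli 20, 6, 14 are not pairwise coprime, so CRT works modulo lcm(m_i) when all pairwise compatibility conditions hold.
Pairwise compatibility: gcd(m_i, m_j) must divide a_i - a_j for every pair.
Merge one congruence at a time:
  Start: x ≡ 15 (mod 20).
  Combine with x ≡ 5 (mod 6): gcd(20, 6) = 2; 5 - 15 = -10, which IS divisible by 2, so compatible.
    Write x = 15 + 20·t and substitute into x ≡ 5 (mod 6): 20·t ≡ 5 − 15 = -10 (mod 6).
    Divide the congruence (and modulus) by g = 2: 10·t ≡ -5 (mod 3).
    Reduce coefficients mod 3: 1·t ≡ 1 (mod 3).
    So t ≡ 1 (mod 3).
    Then x = 15 + 20·1 = 35, valid modulo lcm(20, 6) = 60: x ≡ 35 (mod 60).
  Combine with x ≡ 1 (mod 14): gcd(60, 14) = 2; 1 - 35 = -34, which IS divisible by 2, so compatible.
    Write x = 35 + 60·t and substitute into x ≡ 1 (mod 14): 60·t ≡ 1 − 35 = -34 (mod 14).
    Divide the congruence (and modulus) by g = 2: 30·t ≡ -17 (mod 7).
    Reduce coefficients mod 7: 2·t ≡ 4 (mod 7).
    The inverse of 2 mod 7 is 4 (since 2·4 = 8 = 1·7 + 1), so t ≡ 4·4 = 16 ≡ 2 (mod 7).
    Then x = 35 + 60·2 = 155, valid modulo lcm(60, 14) = 420: x ≡ 155 (mod 420).
Verify: 155 mod 20 = 15, 155 mod 6 = 5, 155 mod 14 = 1.

x ≡ 155 (mod 420).


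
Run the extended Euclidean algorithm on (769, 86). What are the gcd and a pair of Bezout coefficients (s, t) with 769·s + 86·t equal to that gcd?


Euclidean algorithm on (769, 86) — divide until remainder is 0:
  769 = 8 · 86 + 81
  86 = 1 · 81 + 5
  81 = 16 · 5 + 1
  5 = 5 · 1 + 0
gcd(769, 86) = 1.
Track Bezout coefficients alongside the remainders: start with r₀ = 769 = a·1 + b·0 (s = 1, t = 0) and r₁ = 86 = a·0 + b·1 (s = 0, t = 1); each new remainder r_{k+1} = r_{k-1} − q_k·r_k inherits s_{k+1} = s_{k-1} − q_k·s_k, t_{k+1} = t_{k-1} − q_k·t_k, so r_k = a·s_k + b·t_k at every step:
  q = 8: r = 81, s = 1 − 8·0 = 1, t = 0 − 8·1 = -8  (check: 769·1 + 86·(-8) = 81)
  q = 1: r = 5, s = 0 − 1·1 = -1, t = 1 − 1·(-8) = 9  (check: 769·(-1) + 86·9 = 5)
  q = 16: r = 1, s = 1 − 16·(-1) = 17, t = -8 − 16·9 = -152  (check: 769·17 + 86·(-152) = 1)
The row with r = 1 (the gcd) gives the Bezout coefficients s = 17, t = -152.
Result: 769 · (17) + 86 · (-152) = 1.

gcd(769, 86) = 1; s = 17, t = -152 (check: 769·17 + 86·(-152) = 1).


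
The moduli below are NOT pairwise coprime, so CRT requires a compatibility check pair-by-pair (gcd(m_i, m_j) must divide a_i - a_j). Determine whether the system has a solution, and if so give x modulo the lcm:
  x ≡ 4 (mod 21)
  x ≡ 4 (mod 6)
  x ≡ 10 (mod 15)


Moduli 21, 6, 15 are not pairwise coprime, so CRT works modulo lcm(m_i) when all pairwise compatibility conditions hold.
Pairwise compatibility: gcd(m_i, m_j) must divide a_i - a_j for every pair.
Merge one congruence at a time:
  Start: x ≡ 4 (mod 21).
  Combine with x ≡ 4 (mod 6): gcd(21, 6) = 3; 4 - 4 = 0, which IS divisible by 3, so compatible.
    Write x = 4 + 21·t and substitute into x ≡ 4 (mod 6): 21·t ≡ 4 − 4 = 0 (mod 6).
    Divide the congruence (and modulus) by g = 3: 7·t ≡ 0 (mod 2).
    Reduce coefficients mod 2: 1·t ≡ 0 (mod 2).
    So t ≡ 0 (mod 2).
    Then x = 4 + 21·0 = 4, valid modulo lcm(21, 6) = 42: x ≡ 4 (mod 42).
  Combine with x ≡ 10 (mod 15): gcd(42, 15) = 3; 10 - 4 = 6, which IS divisible by 3, so compatible.
    Write x = 4 + 42·t and substitute into x ≡ 10 (mod 15): 42·t ≡ 10 − 4 = 6 (mod 15).
    Divide the congruence (and modulus) by g = 3: 14·t ≡ 2 (mod 5).
    Reduce coefficients mod 5: 4·t ≡ 2 (mod 5).
    The inverse of 4 mod 5 is 4 (since 4·4 = 16 = 3·5 + 1), so t ≡ 4·2 = 8 ≡ 3 (mod 5).
    Then x = 4 + 42·3 = 130, valid modulo lcm(42, 15) = 210: x ≡ 130 (mod 210).
Verify: 130 mod 21 = 4, 130 mod 6 = 4, 130 mod 15 = 10.

x ≡ 130 (mod 210).


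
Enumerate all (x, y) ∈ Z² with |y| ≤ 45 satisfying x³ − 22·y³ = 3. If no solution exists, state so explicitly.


The equation is x³ - 22y³ = 3. For fixed y, x³ = 22·y³ + 3, so a solution requires the RHS to be a perfect cube.
Strategy: iterate y from -45 to 45, compute RHS = 22·y³ + 3, and check whether it is a (positive or negative) perfect cube.
Check small values of y:
  y = 0: RHS = 3 is not a perfect cube.
  y = 1: RHS = 25 is not a perfect cube.
  y = -1: RHS = -19 is not a perfect cube.
  y = 2: RHS = 179 is not a perfect cube.
  y = -2: RHS = -173 is not a perfect cube.
  y = 3: RHS = 597 is not a perfect cube.
  y = -3: RHS = -591 is not a perfect cube.
Continuing the search up to |y| = 45 finds no solutions either.
No (x, y) in the scanned range satisfies the equation.

No integer solutions with |y| ≤ 45.


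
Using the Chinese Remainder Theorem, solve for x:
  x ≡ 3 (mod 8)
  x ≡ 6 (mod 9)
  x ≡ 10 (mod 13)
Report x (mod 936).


Moduli 8, 9, 13 are pairwise coprime; by CRT there is a unique solution modulo M = 8 · 9 · 13 = 936.
Solve pairwise, accumulating the modulus:
  Start with x ≡ 3 (mod 8).
  Combine with x ≡ 6 (mod 9): since gcd(8, 9) = 1, we get a unique residue mod 72.
    Write x = 3 + 8·t and substitute into x ≡ 6 (mod 9): 8·t ≡ 6 − 3 = 3 (mod 9).
    The inverse of 8 mod 9 is 8 (since 8·8 = 64 = 7·9 + 1), so t ≡ 8·3 = 24 ≡ 6 (mod 9).
    Then x = 3 + 8·6 = 51, valid modulo lcm(8, 9) = 72: x ≡ 51 (mod 72).
  Combine with x ≡ 10 (mod 13): since gcd(72, 13) = 1, we get a unique residue mod 936.
    Write x = 51 + 72·t and substitute into x ≡ 10 (mod 13): 72·t ≡ 10 − 51 = -41 (mod 13).
    Reduce coefficients mod 13: 7·t ≡ 11 (mod 13).
    The inverse of 7 mod 13 is 2 (since 7·2 = 14 = 1·13 + 1), so t ≡ 2·11 = 22 ≡ 9 (mod 13).
    Then x = 51 + 72·9 = 699, valid modulo lcm(72, 13) = 936: x ≡ 699 (mod 936).
Verify: 699 mod 8 = 3 ✓, 699 mod 9 = 6 ✓, 699 mod 13 = 10 ✓.

x ≡ 699 (mod 936).


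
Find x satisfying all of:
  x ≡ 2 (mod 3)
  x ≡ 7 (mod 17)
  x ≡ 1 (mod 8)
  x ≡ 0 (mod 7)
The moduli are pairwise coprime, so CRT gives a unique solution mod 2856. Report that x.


Product of moduli M = 3 · 17 · 8 · 7 = 2856.
Merge one congruence at a time:
  Start: x ≡ 2 (mod 3).
  Combine with x ≡ 7 (mod 17); new modulus lcm = 51.
    Write x = 2 + 3·t and substitute into x ≡ 7 (mod 17): 3·t ≡ 7 − 2 = 5 (mod 17).
    The inverse of 3 mod 17 is 6 (since 3·6 = 18 = 1·17 + 1), so t ≡ 6·5 = 30 ≡ 13 (mod 17).
    Then x = 2 + 3·13 = 41, valid modulo lcm(3, 17) = 51: x ≡ 41 (mod 51).
  Combine with x ≡ 1 (mod 8); new modulus lcm = 408.
    Write x = 41 + 51·t and substitute into x ≡ 1 (mod 8): 51·t ≡ 1 − 41 = -40 (mod 8).
    Reduce coefficients mod 8: 3·t ≡ 0 (mod 8).
    The inverse of 3 mod 8 is 3 (since 3·3 = 9 = 1·8 + 1), so t ≡ 3·0 = 0 ≡ 0 (mod 8).
    Then x = 41 + 51·0 = 41, valid modulo lcm(51, 8) = 408: x ≡ 41 (mod 408).
  Combine with x ≡ 0 (mod 7); new modulus lcm = 2856.
    Write x = 41 + 408·t and substitute into x ≡ 0 (mod 7): 408·t ≡ 0 − 41 = -41 (mod 7).
    Reduce coefficients mod 7: 2·t ≡ 1 (mod 7).
    The inverse of 2 mod 7 is 4 (since 2·4 = 8 = 1·7 + 1), so t ≡ 4·1 = 4 ≡ 4 (mod 7).
    Then x = 41 + 408·4 = 1673, valid modulo lcm(408, 7) = 2856: x ≡ 1673 (mod 2856).
Verify against each original: 1673 mod 3 = 2, 1673 mod 17 = 7, 1673 mod 8 = 1, 1673 mod 7 = 0.

x ≡ 1673 (mod 2856).


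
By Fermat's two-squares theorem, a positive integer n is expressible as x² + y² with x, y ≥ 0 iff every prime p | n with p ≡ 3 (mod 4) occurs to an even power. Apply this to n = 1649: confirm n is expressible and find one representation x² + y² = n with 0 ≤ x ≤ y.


Step 1: Factor n = 1649 = 17 · 97.
Step 2: Check the mod-4 condition on each prime factor: 17 ≡ 1 (mod 4), exponent 1; 97 ≡ 1 (mod 4), exponent 1.
All primes ≡ 3 (mod 4) appear to even exponent (or don't appear), so by the two-squares theorem n IS expressible as a sum of two squares.
Step 3: Build a representation. Here n = 17 · 97 is a product of primes ≡ 1 (mod 4). Each prime p ≡ 1 (mod 4) is itself a sum of two squares; find a² by testing p − a² for a perfect square:
  17: 17 − 1² = 16 = 4² ⇒ 17 = 1² + 4².
  97: 97 − 1² = 96, 97 − 2² = 93, 97 − 3² = 88, 97 − 4² = 81 = 9² ⇒ 97 = 4² + 9².
  Combine using the Brahmagupta–Fibonacci identity (a² + b²)(c² + d²) = (ac − bd)² + (ad + bc)² = (ac + bd)² + (ad − bc)²:
  17 · 97 = 1649: from (1² + 4²)(4² + 9²), take (1·4 − 4·9, 1·9 + 4·4) = (4 − 36, 9 + 16) = (-32, 25); dropping signs (only squares matter) gives (32, 25); check 32² + 25² = 1024 + 625 = 1649 ✓.
Step 4: Order so x ≤ y and verify: 25² + 32² = 625 + 1024 = 1649 = n. ✓

n = 1649 = 25² + 32² (one valid representation with x ≤ y).


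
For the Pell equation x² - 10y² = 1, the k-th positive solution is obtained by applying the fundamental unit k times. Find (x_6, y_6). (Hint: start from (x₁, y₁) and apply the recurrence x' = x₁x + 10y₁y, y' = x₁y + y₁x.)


Step 1: Find the fundamental solution (x₁, y₁) of x² - 10y² = 1.
  Expand √10 as a continued fraction. a₀ = ⌊√10⌋ = 3; iterate m_{k+1} = d_k·a_k − m_k, d_{k+1} = (10 − m_{k+1}²)/d_k, a_{k+1} = ⌊(a₀ + m_{k+1})/d_{k+1}⌋ (starting m₀ = 0, d₀ = 1), with convergents p_k = a_k·p_{k-1} + p_{k-2}, q_k = a_k·q_{k-1} + q_{k-2} (p₋₁ = 1, q₋₁ = 0):
  k = 0: a₀ = 3; p₀/q₀ = 3/1; p₀² − 10·q₀² = 9 − 10 = -1.
  k = 1: m = 3, d = 1, a = ⌊(3 + 3)/1⌋ = 6; p/q = (6·3 + 1)/(6·1 + 0) = 19/6; p² − 10·q² = 361 − 360 = 1.
  The first convergent with p² − 10·q² = 1 gives the fundamental solution (x₁, y₁) = (19, 6).
Step 2: Apply the recurrence (x_{n+1}, y_{n+1}) = (x₁x_n + 10y₁y_n, x₁y_n + y₁x_n) repeatedly.
  From (x_1, y_1) = (19, 6): x_2 = 19·19 + 10·6·6 = 721; y_2 = 19·6 + 6·19 = 228.
  From (x_2, y_2) = (721, 228): x_3 = 19·721 + 10·6·228 = 27379; y_3 = 19·228 + 6·721 = 8658.
  From (x_3, y_3) = (27379, 8658): x_4 = 19·27379 + 10·6·8658 = 1039681; y_4 = 19·8658 + 6·27379 = 328776.
  From (x_4, y_4) = (1039681, 328776): x_5 = 19·1039681 + 10·6·328776 = 39480499; y_5 = 19·328776 + 6·1039681 = 12484830.
  From (x_5, y_5) = (39480499, 12484830): x_6 = 19·39480499 + 10·6·12484830 = 1499219281; y_6 = 19·12484830 + 6·39480499 = 474094764.
Step 3: Verify x_6² - 10·y_6² = 2247658452522156961 - 2247658452522156960 = 1 (should be 1). ✓

(x_1, y_1) = (19, 6); (x_6, y_6) = (1499219281, 474094764).


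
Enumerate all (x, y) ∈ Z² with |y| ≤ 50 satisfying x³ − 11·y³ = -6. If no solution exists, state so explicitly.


The equation is x³ - 11y³ = -6. For fixed y, x³ = 11·y³ − 6, so a solution requires the RHS to be a perfect cube.
Strategy: iterate y from -50 to 50, compute RHS = 11·y³ − 6, and check whether it is a (positive or negative) perfect cube.
Check small values of y:
  y = 0: RHS = -6 is not a perfect cube.
  y = 1: RHS = 5 is not a perfect cube.
  y = -1: RHS = -17 is not a perfect cube.
  y = 2: RHS = 82 is not a perfect cube.
  y = -2: RHS = -94 is not a perfect cube.
  y = 3: RHS = 291 is not a perfect cube.
  y = -3: RHS = -303 is not a perfect cube.
Continuing the search up to |y| = 50 finds no solutions either.
No (x, y) in the scanned range satisfies the equation.

No integer solutions with |y| ≤ 50.


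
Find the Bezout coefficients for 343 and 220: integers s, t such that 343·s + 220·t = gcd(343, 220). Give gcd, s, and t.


Euclidean algorithm on (343, 220) — divide until remainder is 0:
  343 = 1 · 220 + 123
  220 = 1 · 123 + 97
  123 = 1 · 97 + 26
  97 = 3 · 26 + 19
  26 = 1 · 19 + 7
  19 = 2 · 7 + 5
  7 = 1 · 5 + 2
  5 = 2 · 2 + 1
  2 = 2 · 1 + 0
gcd(343, 220) = 1.
Track Bezout coefficients alongside the remainders: start with r₀ = 343 = a·1 + b·0 (s = 1, t = 0) and r₁ = 220 = a·0 + b·1 (s = 0, t = 1); each new remainder r_{k+1} = r_{k-1} − q_k·r_k inherits s_{k+1} = s_{k-1} − q_k·s_k, t_{k+1} = t_{k-1} − q_k·t_k, so r_k = a·s_k + b·t_k at every step:
  q = 1: r = 123, s = 1 − 1·0 = 1, t = 0 − 1·1 = -1  (check: 343·1 + 220·(-1) = 123)
  q = 1: r = 97, s = 0 − 1·1 = -1, t = 1 − 1·(-1) = 2  (check: 343·(-1) + 220·2 = 97)
  q = 1: r = 26, s = 1 − 1·(-1) = 2, t = -1 − 1·2 = -3  (check: 343·2 + 220·(-3) = 26)
  q = 3: r = 19, s = -1 − 3·2 = -7, t = 2 − 3·(-3) = 11  (check: 343·(-7) + 220·11 = 19)
  q = 1: r = 7, s = 2 − 1·(-7) = 9, t = -3 − 1·11 = -14  (check: 343·9 + 220·(-14) = 7)
  q = 2: r = 5, s = -7 − 2·9 = -25, t = 11 − 2·(-14) = 39  (check: 343·(-25) + 220·39 = 5)
  q = 1: r = 2, s = 9 − 1·(-25) = 34, t = -14 − 1·39 = -53  (check: 343·34 + 220·(-53) = 2)
  q = 2: r = 1, s = -25 − 2·34 = -93, t = 39 − 2·(-53) = 145  (check: 343·(-93) + 220·145 = 1)
The row with r = 1 (the gcd) gives the Bezout coefficients s = -93, t = 145.
Result: 343 · (-93) + 220 · (145) = 1.

gcd(343, 220) = 1; s = -93, t = 145 (check: 343·(-93) + 220·145 = 1).


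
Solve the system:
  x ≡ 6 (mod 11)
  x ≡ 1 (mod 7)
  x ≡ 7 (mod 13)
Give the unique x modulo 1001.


Moduli 11, 7, 13 are pairwise coprime; by CRT there is a unique solution modulo M = 11 · 7 · 13 = 1001.
Solve pairwise, accumulating the modulus:
  Start with x ≡ 6 (mod 11).
  Combine with x ≡ 1 (mod 7): since gcd(11, 7) = 1, we get a unique residue mod 77.
    Write x = 6 + 11·t and substitute into x ≡ 1 (mod 7): 11·t ≡ 1 − 6 = -5 (mod 7).
    Reduce coefficients mod 7: 4·t ≡ 2 (mod 7).
    The inverse of 4 mod 7 is 2 (since 4·2 = 8 = 1·7 + 1), so t ≡ 2·2 = 4 ≡ 4 (mod 7).
    Then x = 6 + 11·4 = 50, valid modulo lcm(11, 7) = 77: x ≡ 50 (mod 77).
  Combine with x ≡ 7 (mod 13): since gcd(77, 13) = 1, we get a unique residue mod 1001.
    Write x = 50 + 77·t and substitute into x ≡ 7 (mod 13): 77·t ≡ 7 − 50 = -43 (mod 13).
    Reduce coefficients mod 13: 12·t ≡ 9 (mod 13).
    The inverse of 12 mod 13 is 12 (since 12·12 = 144 = 11·13 + 1), so t ≡ 12·9 = 108 ≡ 4 (mod 13).
    Then x = 50 + 77·4 = 358, valid modulo lcm(77, 13) = 1001: x ≡ 358 (mod 1001).
Verify: 358 mod 11 = 6 ✓, 358 mod 7 = 1 ✓, 358 mod 13 = 7 ✓.

x ≡ 358 (mod 1001).


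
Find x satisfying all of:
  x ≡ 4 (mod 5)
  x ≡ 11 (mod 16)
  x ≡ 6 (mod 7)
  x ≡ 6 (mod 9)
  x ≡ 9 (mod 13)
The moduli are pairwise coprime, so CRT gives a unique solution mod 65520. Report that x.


Product of moduli M = 5 · 16 · 7 · 9 · 13 = 65520.
Merge one congruence at a time:
  Start: x ≡ 4 (mod 5).
  Combine with x ≡ 11 (mod 16); new modulus lcm = 80.
    Write x = 4 + 5·t and substitute into x ≡ 11 (mod 16): 5·t ≡ 11 − 4 = 7 (mod 16).
    The inverse of 5 mod 16 is 13 (since 5·13 = 65 = 4·16 + 1), so t ≡ 13·7 = 91 ≡ 11 (mod 16).
    Then x = 4 + 5·11 = 59, valid modulo lcm(5, 16) = 80: x ≡ 59 (mod 80).
  Combine with x ≡ 6 (mod 7); new modulus lcm = 560.
    Write x = 59 + 80·t and substitute into x ≡ 6 (mod 7): 80·t ≡ 6 − 59 = -53 (mod 7).
    Reduce coefficients mod 7: 3·t ≡ 3 (mod 7).
    The inverse of 3 mod 7 is 5 (since 3·5 = 15 = 2·7 + 1), so t ≡ 5·3 = 15 ≡ 1 (mod 7).
    Then x = 59 + 80·1 = 139, valid modulo lcm(80, 7) = 560: x ≡ 139 (mod 560).
  Combine with x ≡ 6 (mod 9); new modulus lcm = 5040.
    Write x = 139 + 560·t and substitute into x ≡ 6 (mod 9): 560·t ≡ 6 − 139 = -133 (mod 9).
    Reduce coefficients mod 9: 2·t ≡ 2 (mod 9).
    The inverse of 2 mod 9 is 5 (since 2·5 = 10 = 1·9 + 1), so t ≡ 5·2 = 10 ≡ 1 (mod 9).
    Then x = 139 + 560·1 = 699, valid modulo lcm(560, 9) = 5040: x ≡ 699 (mod 5040).
  Combine with x ≡ 9 (mod 13); new modulus lcm = 65520.
    Write x = 699 + 5040·t and substitute into x ≡ 9 (mod 13): 5040·t ≡ 9 − 699 = -690 (mod 13).
    Reduce coefficients mod 13: 9·t ≡ 12 (mod 13).
    The inverse of 9 mod 13 is 3 (since 9·3 = 27 = 2·13 + 1), so t ≡ 3·12 = 36 ≡ 10 (mod 13).
    Then x = 699 + 5040·10 = 51099, valid modulo lcm(5040, 13) = 65520: x ≡ 51099 (mod 65520).
Verify against each original: 51099 mod 5 = 4, 51099 mod 16 = 11, 51099 mod 7 = 6, 51099 mod 9 = 6, 51099 mod 13 = 9.

x ≡ 51099 (mod 65520).


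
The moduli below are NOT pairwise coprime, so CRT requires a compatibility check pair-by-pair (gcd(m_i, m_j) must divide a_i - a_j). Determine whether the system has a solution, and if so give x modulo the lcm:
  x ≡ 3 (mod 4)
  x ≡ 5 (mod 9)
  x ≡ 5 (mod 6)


Moduli 4, 9, 6 are not pairwise coprime, so CRT works modulo lcm(m_i) when all pairwise compatibility conditions hold.
Pairwise compatibility: gcd(m_i, m_j) must divide a_i - a_j for every pair.
Merge one congruence at a time:
  Start: x ≡ 3 (mod 4).
  Combine with x ≡ 5 (mod 9): gcd(4, 9) = 1; 5 - 3 = 2, which IS divisible by 1, so compatible.
    Write x = 3 + 4·t and substitute into x ≡ 5 (mod 9): 4·t ≡ 5 − 3 = 2 (mod 9).
    The inverse of 4 mod 9 is 7 (since 4·7 = 28 = 3·9 + 1), so t ≡ 7·2 = 14 ≡ 5 (mod 9).
    Then x = 3 + 4·5 = 23, valid modulo lcm(4, 9) = 36: x ≡ 23 (mod 36).
  Combine with x ≡ 5 (mod 6): gcd(36, 6) = 6; 5 - 23 = -18, which IS divisible by 6, so compatible.
    Write x = 23 + 36·t and substitute into x ≡ 5 (mod 6): 36·t ≡ 5 − 23 = -18 (mod 6).
    Divide the congruence (and modulus) by g = 6: 6·t ≡ -3 (mod 1).
    Modulo 1 every t works; take t = 0.
    Then x = 23 + 36·0 = 23, valid modulo lcm(36, 6) = 36: x ≡ 23 (mod 36).
Verify: 23 mod 4 = 3, 23 mod 9 = 5, 23 mod 6 = 5.

x ≡ 23 (mod 36).


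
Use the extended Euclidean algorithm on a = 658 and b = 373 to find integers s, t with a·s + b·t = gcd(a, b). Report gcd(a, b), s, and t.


Euclidean algorithm on (658, 373) — divide until remainder is 0:
  658 = 1 · 373 + 285
  373 = 1 · 285 + 88
  285 = 3 · 88 + 21
  88 = 4 · 21 + 4
  21 = 5 · 4 + 1
  4 = 4 · 1 + 0
gcd(658, 373) = 1.
Track Bezout coefficients alongside the remainders: start with r₀ = 658 = a·1 + b·0 (s = 1, t = 0) and r₁ = 373 = a·0 + b·1 (s = 0, t = 1); each new remainder r_{k+1} = r_{k-1} − q_k·r_k inherits s_{k+1} = s_{k-1} − q_k·s_k, t_{k+1} = t_{k-1} − q_k·t_k, so r_k = a·s_k + b·t_k at every step:
  q = 1: r = 285, s = 1 − 1·0 = 1, t = 0 − 1·1 = -1  (check: 658·1 + 373·(-1) = 285)
  q = 1: r = 88, s = 0 − 1·1 = -1, t = 1 − 1·(-1) = 2  (check: 658·(-1) + 373·2 = 88)
  q = 3: r = 21, s = 1 − 3·(-1) = 4, t = -1 − 3·2 = -7  (check: 658·4 + 373·(-7) = 21)
  q = 4: r = 4, s = -1 − 4·4 = -17, t = 2 − 4·(-7) = 30  (check: 658·(-17) + 373·30 = 4)
  q = 5: r = 1, s = 4 − 5·(-17) = 89, t = -7 − 5·30 = -157  (check: 658·89 + 373·(-157) = 1)
The row with r = 1 (the gcd) gives the Bezout coefficients s = 89, t = -157.
Result: 658 · (89) + 373 · (-157) = 1.

gcd(658, 373) = 1; s = 89, t = -157 (check: 658·89 + 373·(-157) = 1).


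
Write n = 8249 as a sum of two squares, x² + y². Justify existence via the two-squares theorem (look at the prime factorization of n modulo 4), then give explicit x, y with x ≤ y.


Step 1: Factor n = 8249 = 73 · 113.
Step 2: Check the mod-4 condition on each prime factor: 73 ≡ 1 (mod 4), exponent 1; 113 ≡ 1 (mod 4), exponent 1.
All primes ≡ 3 (mod 4) appear to even exponent (or don't appear), so by the two-squares theorem n IS expressible as a sum of two squares.
Step 3: Build a representation. Here n = 73 · 113 is a product of primes ≡ 1 (mod 4). Each prime p ≡ 1 (mod 4) is itself a sum of two squares; find a² by testing p − a² for a perfect square:
  73: 73 − 1² = 72, 73 − 2² = 69, 73 − 3² = 64 = 8² ⇒ 73 = 3² + 8².
  113: 113 − 1² = 112, 113 − 2² = 109, 113 − 3² = 104, 113 − 4² = 97, 113 − 5² = 88, 113 − 6² = 77, 113 − 7² = 64 = 8² ⇒ 113 = 7² + 8².
  Combine using the Brahmagupta–Fibonacci identity (a² + b²)(c² + d²) = (ac − bd)² + (ad + bc)² = (ac + bd)² + (ad − bc)²:
  73 · 113 = 8249: from (3² + 8²)(7² + 8²), take (3·7 − 8·8, 3·8 + 8·7) = (21 − 64, 24 + 56) = (-43, 80); dropping signs (only squares matter) gives (43, 80); check 43² + 80² = 1849 + 6400 = 8249 ✓.
Step 4: Order so x ≤ y and verify: 43² + 80² = 1849 + 6400 = 8249 = n. ✓

n = 8249 = 43² + 80² (one valid representation with x ≤ y).


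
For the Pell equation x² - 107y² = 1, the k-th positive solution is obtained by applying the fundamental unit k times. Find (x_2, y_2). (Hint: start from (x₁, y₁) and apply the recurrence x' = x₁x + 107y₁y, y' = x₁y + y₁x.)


Step 1: Find the fundamental solution (x₁, y₁) of x² - 107y² = 1.
  Expand √107 as a continued fraction. a₀ = ⌊√107⌋ = 10; iterate m_{k+1} = d_k·a_k − m_k, d_{k+1} = (107 − m_{k+1}²)/d_k, a_{k+1} = ⌊(a₀ + m_{k+1})/d_{k+1}⌋ (starting m₀ = 0, d₀ = 1), with convergents p_k = a_k·p_{k-1} + p_{k-2}, q_k = a_k·q_{k-1} + q_{k-2} (p₋₁ = 1, q₋₁ = 0):
  k = 0: a₀ = 10; p₀/q₀ = 10/1; p₀² − 107·q₀² = 100 − 107 = -7.
  k = 1: m = 10, d = 7, a = ⌊(10 + 10)/7⌋ = 2; p/q = (2·10 + 1)/(2·1 + 0) = 21/2; p² − 107·q² = 441 − 428 = 13.
  k = 2: m = 4, d = 13, a = ⌊(10 + 4)/13⌋ = 1; p/q = (1·21 + 10)/(1·2 + 1) = 31/3; p² − 107·q² = 961 − 963 = -2.
  k = 3: m = 9, d = 2, a = ⌊(10 + 9)/2⌋ = 9; p/q = (9·31 + 21)/(9·3 + 2) = 300/29; p² − 107·q² = 90000 − 89987 = 13.
  k = 4: m = 9, d = 13, a = ⌊(10 + 9)/13⌋ = 1; p/q = (1·300 + 31)/(1·29 + 3) = 331/32; p² − 107·q² = 109561 − 109568 = -7.
  k = 5: m = 4, d = 7, a = ⌊(10 + 4)/7⌋ = 2; p/q = (2·331 + 300)/(2·32 + 29) = 962/93; p² − 107·q² = 925444 − 925443 = 1.
  The first convergent with p² − 107·q² = 1 gives the fundamental solution (x₁, y₁) = (962, 93).
Step 2: Apply the recurrence (x_{n+1}, y_{n+1}) = (x₁x_n + 107y₁y_n, x₁y_n + y₁x_n) repeatedly.
  From (x_1, y_1) = (962, 93): x_2 = 962·962 + 107·93·93 = 1850887; y_2 = 962·93 + 93·962 = 178932.
Step 3: Verify x_2² - 107·y_2² = 3425782686769 - 3425782686768 = 1 (should be 1). ✓

(x_1, y_1) = (962, 93); (x_2, y_2) = (1850887, 178932).


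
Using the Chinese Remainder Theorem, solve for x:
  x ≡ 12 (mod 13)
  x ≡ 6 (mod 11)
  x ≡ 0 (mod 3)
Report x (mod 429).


Moduli 13, 11, 3 are pairwise coprime; by CRT there is a unique solution modulo M = 13 · 11 · 3 = 429.
Solve pairwise, accumulating the modulus:
  Start with x ≡ 12 (mod 13).
  Combine with x ≡ 6 (mod 11): since gcd(13, 11) = 1, we get a unique residue mod 143.
    Write x = 12 + 13·t and substitute into x ≡ 6 (mod 11): 13·t ≡ 6 − 12 = -6 (mod 11).
    Reduce coefficients mod 11: 2·t ≡ 5 (mod 11).
    The inverse of 2 mod 11 is 6 (since 2·6 = 12 = 1·11 + 1), so t ≡ 6·5 = 30 ≡ 8 (mod 11).
    Then x = 12 + 13·8 = 116, valid modulo lcm(13, 11) = 143: x ≡ 116 (mod 143).
  Combine with x ≡ 0 (mod 3): since gcd(143, 3) = 1, we get a unique residue mod 429.
    Write x = 116 + 143·t and substitute into x ≡ 0 (mod 3): 143·t ≡ 0 − 116 = -116 (mod 3).
    Reduce coefficients mod 3: 2·t ≡ 1 (mod 3).
    The inverse of 2 mod 3 is 2 (since 2·2 = 4 = 1·3 + 1), so t ≡ 2·1 = 2 ≡ 2 (mod 3).
    Then x = 116 + 143·2 = 402, valid modulo lcm(143, 3) = 429: x ≡ 402 (mod 429).
Verify: 402 mod 13 = 12 ✓, 402 mod 11 = 6 ✓, 402 mod 3 = 0 ✓.

x ≡ 402 (mod 429).


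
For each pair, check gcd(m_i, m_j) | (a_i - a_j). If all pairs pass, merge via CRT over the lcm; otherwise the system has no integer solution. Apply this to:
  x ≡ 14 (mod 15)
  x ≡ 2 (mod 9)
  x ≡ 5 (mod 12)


Moduli 15, 9, 12 are not pairwise coprime, so CRT works modulo lcm(m_i) when all pairwise compatibility conditions hold.
Pairwise compatibility: gcd(m_i, m_j) must divide a_i - a_j for every pair.
Merge one congruence at a time:
  Start: x ≡ 14 (mod 15).
  Combine with x ≡ 2 (mod 9): gcd(15, 9) = 3; 2 - 14 = -12, which IS divisible by 3, so compatible.
    Write x = 14 + 15·t and substitute into x ≡ 2 (mod 9): 15·t ≡ 2 − 14 = -12 (mod 9).
    Divide the congruence (and modulus) by g = 3: 5·t ≡ -4 (mod 3).
    Reduce coefficients mod 3: 2·t ≡ 2 (mod 3).
    The inverse of 2 mod 3 is 2 (since 2·2 = 4 = 1·3 + 1), so t ≡ 2·2 = 4 ≡ 1 (mod 3).
    Then x = 14 + 15·1 = 29, valid modulo lcm(15, 9) = 45: x ≡ 29 (mod 45).
  Combine with x ≡ 5 (mod 12): gcd(45, 12) = 3; 5 - 29 = -24, which IS divisible by 3, so compatible.
    Write x = 29 + 45·t and substitute into x ≡ 5 (mod 12): 45·t ≡ 5 − 29 = -24 (mod 12).
    Divide the congruence (and modulus) by g = 3: 15·t ≡ -8 (mod 4).
    Reduce coefficients mod 4: 3·t ≡ 0 (mod 4).
    The inverse of 3 mod 4 is 3 (since 3·3 = 9 = 2·4 + 1), so t ≡ 3·0 = 0 ≡ 0 (mod 4).
    Then x = 29 + 45·0 = 29, valid modulo lcm(45, 12) = 180: x ≡ 29 (mod 180).
Verify: 29 mod 15 = 14, 29 mod 9 = 2, 29 mod 12 = 5.

x ≡ 29 (mod 180).


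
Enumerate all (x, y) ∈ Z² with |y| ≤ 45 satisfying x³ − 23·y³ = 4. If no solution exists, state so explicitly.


The equation is x³ - 23y³ = 4. For fixed y, x³ = 23·y³ + 4, so a solution requires the RHS to be a perfect cube.
Strategy: iterate y from -45 to 45, compute RHS = 23·y³ + 4, and check whether it is a (positive or negative) perfect cube.
Check small values of y:
  y = 0: RHS = 4 is not a perfect cube.
  y = 1: RHS = 27 = (3)³ ⇒ x = 3 works.
  y = -1: RHS = -19 is not a perfect cube.
  y = 2: RHS = 188 is not a perfect cube.
  y = -2: RHS = -180 is not a perfect cube.
  y = 3: RHS = 625 is not a perfect cube.
  y = -3: RHS = -617 is not a perfect cube.
Continuing the search up to |y| = 45 finds no further solutions beyond those listed.
Collected solutions: (3, 1).

Solutions (with |y| ≤ 45): (3, 1).
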